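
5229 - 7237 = -2008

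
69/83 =69/83 = 0.83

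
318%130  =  58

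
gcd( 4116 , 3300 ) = 12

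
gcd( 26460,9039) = 3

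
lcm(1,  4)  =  4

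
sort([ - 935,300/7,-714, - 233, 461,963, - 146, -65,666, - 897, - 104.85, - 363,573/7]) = [ - 935, - 897, - 714, - 363,-233,-146,-104.85,- 65, 300/7 , 573/7,461,666, 963 ] 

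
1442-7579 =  - 6137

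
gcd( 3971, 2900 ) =1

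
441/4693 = 441/4693 =0.09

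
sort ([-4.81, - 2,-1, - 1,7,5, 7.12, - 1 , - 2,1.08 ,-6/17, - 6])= [-6,  -  4.81 , - 2, - 2, - 1 ,  -  1, - 1, - 6/17,1.08, 5,7, 7.12]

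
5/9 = 5/9 = 0.56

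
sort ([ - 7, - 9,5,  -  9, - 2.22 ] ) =[ - 9,  -  9, - 7 , - 2.22, 5 ] 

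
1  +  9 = 10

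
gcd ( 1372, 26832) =4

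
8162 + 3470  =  11632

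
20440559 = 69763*293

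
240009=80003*3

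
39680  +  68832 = 108512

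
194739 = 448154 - 253415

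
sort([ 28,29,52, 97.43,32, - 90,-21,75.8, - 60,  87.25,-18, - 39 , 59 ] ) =[-90, - 60,  -  39, - 21, - 18,28,  29,32,52, 59,75.8, 87.25, 97.43 ] 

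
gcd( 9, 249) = 3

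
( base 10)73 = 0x49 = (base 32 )29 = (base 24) 31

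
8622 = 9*958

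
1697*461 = 782317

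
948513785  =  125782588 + 822731197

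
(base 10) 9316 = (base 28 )bok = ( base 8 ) 22144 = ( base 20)135G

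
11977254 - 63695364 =  -  51718110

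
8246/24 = 343 + 7/12= 343.58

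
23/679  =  23/679 = 0.03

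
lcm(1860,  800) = 74400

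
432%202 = 28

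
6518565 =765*8521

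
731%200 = 131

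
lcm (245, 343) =1715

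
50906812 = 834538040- 783631228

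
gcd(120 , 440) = 40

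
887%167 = 52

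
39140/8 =9785/2 = 4892.50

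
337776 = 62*5448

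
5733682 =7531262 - 1797580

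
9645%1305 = 510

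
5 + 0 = 5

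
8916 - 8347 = 569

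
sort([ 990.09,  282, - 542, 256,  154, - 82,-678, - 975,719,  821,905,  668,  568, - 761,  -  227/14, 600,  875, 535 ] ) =[ - 975, - 761, - 678 ,-542,-82 , - 227/14, 154,  256,282, 535,  568, 600,  668,719,  821,875, 905 , 990.09] 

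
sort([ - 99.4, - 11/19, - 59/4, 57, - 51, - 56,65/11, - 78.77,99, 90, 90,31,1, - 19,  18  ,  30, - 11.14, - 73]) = [ - 99.4,-78.77, - 73, - 56, - 51,-19, - 59/4, - 11.14,-11/19, 1,65/11  ,  18, 30, 31, 57,  90,90, 99]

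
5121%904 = 601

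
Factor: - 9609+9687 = 2^1*3^1*13^1 = 78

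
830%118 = 4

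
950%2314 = 950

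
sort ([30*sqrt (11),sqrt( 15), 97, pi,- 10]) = [-10, pi,sqrt( 15),  97, 30*sqrt(11)] 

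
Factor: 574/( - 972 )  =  -287/486 =-2^(-1 ) * 3^ ( - 5)*7^1*41^1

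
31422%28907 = 2515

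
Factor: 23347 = 37^1*631^1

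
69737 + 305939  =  375676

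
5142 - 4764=378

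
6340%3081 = 178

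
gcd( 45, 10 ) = 5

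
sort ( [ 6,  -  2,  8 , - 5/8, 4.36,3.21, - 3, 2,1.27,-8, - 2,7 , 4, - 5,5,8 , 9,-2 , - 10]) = [ - 10, - 8, - 5 , - 3,-2,  -  2,-2,-5/8,1.27, 2,3.21,  4 , 4.36, 5 , 6, 7,8,8, 9] 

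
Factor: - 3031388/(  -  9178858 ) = 28598/86593=2^1*13^( - 1 ) * 79^1*181^1*6661^(-1 ) 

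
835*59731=49875385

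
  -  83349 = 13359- 96708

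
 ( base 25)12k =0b1010110111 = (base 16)2B7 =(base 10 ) 695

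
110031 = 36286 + 73745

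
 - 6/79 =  - 6/79 = - 0.08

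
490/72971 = 490/72971 = 0.01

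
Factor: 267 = 3^1*89^1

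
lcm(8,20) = 40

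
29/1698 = 29/1698=0.02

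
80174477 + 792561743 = 872736220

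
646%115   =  71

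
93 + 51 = 144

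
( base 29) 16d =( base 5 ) 13103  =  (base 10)1028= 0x404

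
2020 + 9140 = 11160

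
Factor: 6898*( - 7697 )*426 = -2^2 * 3^1*43^1*71^1*179^1*3449^1 = - 22618003956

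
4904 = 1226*4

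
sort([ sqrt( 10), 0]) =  [ 0, sqrt( 10)]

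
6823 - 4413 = 2410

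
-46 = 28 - 74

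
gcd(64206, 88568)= 2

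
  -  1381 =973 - 2354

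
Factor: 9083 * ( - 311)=  -  31^1*293^1*311^1 = - 2824813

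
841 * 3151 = 2649991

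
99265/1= 99265= 99265.00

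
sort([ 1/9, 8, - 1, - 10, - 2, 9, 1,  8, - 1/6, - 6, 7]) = [ - 10, - 6, - 2, - 1, - 1/6, 1/9,1 , 7, 8, 8,  9]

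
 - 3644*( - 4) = 14576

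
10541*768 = 8095488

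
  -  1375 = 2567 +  -3942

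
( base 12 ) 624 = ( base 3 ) 1020001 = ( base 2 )1101111100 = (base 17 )318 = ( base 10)892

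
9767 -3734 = 6033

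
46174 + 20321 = 66495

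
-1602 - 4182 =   -  5784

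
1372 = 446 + 926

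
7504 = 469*16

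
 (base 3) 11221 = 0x85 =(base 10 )133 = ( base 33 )41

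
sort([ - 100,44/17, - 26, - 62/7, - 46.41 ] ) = [-100,-46.41, - 26,-62/7, 44/17 ]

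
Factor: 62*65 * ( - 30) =-120900   =  - 2^2*3^1 * 5^2*13^1 * 31^1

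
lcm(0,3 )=0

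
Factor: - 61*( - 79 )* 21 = 3^1 * 7^1 *61^1*79^1 = 101199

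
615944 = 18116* 34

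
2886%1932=954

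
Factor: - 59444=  - 2^2*7^1*11^1 * 193^1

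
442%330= 112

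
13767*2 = 27534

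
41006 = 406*101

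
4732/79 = 4732/79 =59.90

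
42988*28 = 1203664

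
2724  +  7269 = 9993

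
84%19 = 8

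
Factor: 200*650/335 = 26000/67 = 2^4*5^3*13^1*67^( - 1) 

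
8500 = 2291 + 6209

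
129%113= 16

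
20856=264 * 79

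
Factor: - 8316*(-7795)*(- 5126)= - 2^3*3^3*5^1*7^1*11^2*233^1*1559^1 =- 332283825720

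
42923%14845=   13233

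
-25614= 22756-48370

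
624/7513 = 624/7513= 0.08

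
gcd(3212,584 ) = 292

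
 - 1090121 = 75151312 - 76241433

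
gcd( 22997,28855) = 29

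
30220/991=30 + 490/991 = 30.49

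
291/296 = 291/296 = 0.98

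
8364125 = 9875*847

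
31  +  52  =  83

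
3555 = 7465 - 3910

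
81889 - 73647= 8242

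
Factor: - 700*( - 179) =2^2  *5^2*7^1*179^1 = 125300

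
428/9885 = 428/9885   =  0.04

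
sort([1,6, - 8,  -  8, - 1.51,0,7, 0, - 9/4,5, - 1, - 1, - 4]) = [ -8,- 8, - 4, - 9/4 , - 1.51, - 1, - 1,0,0,1, 5 , 6,7]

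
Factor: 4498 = 2^1*13^1*173^1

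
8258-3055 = 5203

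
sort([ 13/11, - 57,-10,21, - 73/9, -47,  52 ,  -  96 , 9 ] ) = [ - 96 , - 57,-47,-10,-73/9 , 13/11,9, 21 , 52 ] 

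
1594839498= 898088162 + 696751336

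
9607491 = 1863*5157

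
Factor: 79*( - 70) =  - 5530 = - 2^1*5^1*7^1*79^1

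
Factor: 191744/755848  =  224/883 = 2^5*7^1*883^( - 1) 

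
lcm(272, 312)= 10608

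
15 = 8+7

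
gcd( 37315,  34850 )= 85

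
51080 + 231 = 51311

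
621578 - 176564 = 445014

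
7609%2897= 1815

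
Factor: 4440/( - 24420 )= - 2^1*11^(- 1)= - 2/11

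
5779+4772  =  10551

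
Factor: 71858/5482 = 35929/2741 = 19^1*31^1*61^1*2741^( - 1)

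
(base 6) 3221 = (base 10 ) 733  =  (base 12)511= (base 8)1335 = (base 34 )lj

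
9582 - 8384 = 1198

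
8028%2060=1848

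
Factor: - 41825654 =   -  2^1 * 13^1*359^1*4481^1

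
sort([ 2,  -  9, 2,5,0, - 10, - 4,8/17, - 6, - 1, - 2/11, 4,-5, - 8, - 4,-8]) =[ - 10, - 9, - 8  , -8, - 6, -5, - 4,-4, - 1,-2/11,0,8/17, 2,2,4, 5]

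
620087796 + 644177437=1264265233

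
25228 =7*3604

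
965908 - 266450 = 699458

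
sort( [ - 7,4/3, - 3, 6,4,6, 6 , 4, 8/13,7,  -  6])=[ - 7 , - 6 ,- 3,8/13, 4/3,4,4, 6,6, 6,7]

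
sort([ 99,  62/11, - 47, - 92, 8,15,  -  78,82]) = [ - 92,  -  78,- 47,62/11,8, 15, 82, 99 ]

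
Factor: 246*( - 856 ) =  -2^4*3^1 * 41^1*107^1= -210576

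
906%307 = 292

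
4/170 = 2/85 = 0.02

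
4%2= 0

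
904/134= 452/67 = 6.75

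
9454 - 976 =8478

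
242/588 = 121/294 = 0.41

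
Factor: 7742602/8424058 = 7^1*553043^1*4212029^( - 1)= 3871301/4212029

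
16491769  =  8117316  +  8374453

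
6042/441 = 2014/147= 13.70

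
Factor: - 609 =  - 3^1*7^1*29^1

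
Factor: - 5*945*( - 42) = 2^1*3^4* 5^2*7^2 = 198450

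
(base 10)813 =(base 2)1100101101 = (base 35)N8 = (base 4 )30231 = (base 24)19L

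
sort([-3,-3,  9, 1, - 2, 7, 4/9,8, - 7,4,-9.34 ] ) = [ - 9.34, - 7 ,-3,- 3,-2, 4/9, 1, 4,7, 8, 9 ] 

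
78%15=3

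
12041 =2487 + 9554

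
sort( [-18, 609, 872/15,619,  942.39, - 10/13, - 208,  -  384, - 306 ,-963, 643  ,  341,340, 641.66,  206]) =[ - 963,-384,  -  306, - 208, - 18, -10/13, 872/15, 206,340, 341,609, 619, 641.66, 643,942.39 ]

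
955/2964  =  955/2964= 0.32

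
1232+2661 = 3893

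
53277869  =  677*78697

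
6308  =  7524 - 1216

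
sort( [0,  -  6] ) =[ - 6,0 ] 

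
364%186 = 178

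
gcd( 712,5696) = 712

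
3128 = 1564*2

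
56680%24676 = 7328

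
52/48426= 26/24213 = 0.00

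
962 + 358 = 1320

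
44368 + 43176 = 87544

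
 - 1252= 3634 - 4886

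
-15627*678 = -10595106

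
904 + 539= 1443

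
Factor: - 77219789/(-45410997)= 3^( - 1 )*15136999^( -1 )*77219789^1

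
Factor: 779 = 19^1*41^1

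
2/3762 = 1/1881 =0.00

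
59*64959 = 3832581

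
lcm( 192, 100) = 4800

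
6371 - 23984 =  - 17613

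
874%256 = 106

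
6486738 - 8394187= - 1907449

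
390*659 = 257010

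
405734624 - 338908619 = 66826005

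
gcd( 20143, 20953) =1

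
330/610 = 33/61 = 0.54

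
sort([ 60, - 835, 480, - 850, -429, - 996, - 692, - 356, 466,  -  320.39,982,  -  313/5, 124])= [- 996,- 850, - 835, - 692, - 429,-356, - 320.39, - 313/5, 60, 124, 466, 480,982 ] 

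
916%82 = 14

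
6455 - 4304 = 2151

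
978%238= 26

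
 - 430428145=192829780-623257925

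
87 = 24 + 63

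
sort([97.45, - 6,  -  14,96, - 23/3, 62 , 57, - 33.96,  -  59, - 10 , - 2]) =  [ - 59, - 33.96,-14,  -  10, - 23/3,  -  6, -2,  57,62,  96, 97.45]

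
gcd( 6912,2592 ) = 864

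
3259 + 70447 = 73706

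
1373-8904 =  - 7531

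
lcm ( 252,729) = 20412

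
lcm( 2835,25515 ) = 25515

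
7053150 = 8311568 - 1258418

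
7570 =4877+2693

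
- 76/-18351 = 76/18351 = 0.00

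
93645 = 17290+76355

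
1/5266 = 1/5266 = 0.00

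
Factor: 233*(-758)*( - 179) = 2^1 * 179^1*233^1*379^1 = 31613906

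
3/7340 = 3/7340 = 0.00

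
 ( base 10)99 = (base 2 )1100011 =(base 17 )5e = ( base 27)3I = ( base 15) 69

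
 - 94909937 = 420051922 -514961859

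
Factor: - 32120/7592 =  - 55/13 = -  5^1 * 11^1  *13^ ( - 1) 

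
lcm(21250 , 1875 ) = 63750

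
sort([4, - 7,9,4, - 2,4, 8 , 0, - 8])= [ - 8, -7, - 2,0, 4,4,  4,8,9]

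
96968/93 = 3128/3 = 1042.67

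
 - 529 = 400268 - 400797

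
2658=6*443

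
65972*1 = 65972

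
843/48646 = 843/48646 = 0.02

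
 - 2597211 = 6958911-9556122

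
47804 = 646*74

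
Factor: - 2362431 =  - 3^1*787477^1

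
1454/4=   727/2=363.50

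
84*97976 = 8229984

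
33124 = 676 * 49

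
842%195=62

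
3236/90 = 1618/45 = 35.96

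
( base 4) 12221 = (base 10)425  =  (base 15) 1d5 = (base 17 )180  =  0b110101001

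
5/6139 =5/6139 = 0.00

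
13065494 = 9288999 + 3776495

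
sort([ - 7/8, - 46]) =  [ - 46,  -  7/8] 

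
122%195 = 122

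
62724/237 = 264 + 52/79 = 264.66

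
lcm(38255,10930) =76510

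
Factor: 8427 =3^1*53^2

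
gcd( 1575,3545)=5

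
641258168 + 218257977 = 859516145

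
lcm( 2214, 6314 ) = 170478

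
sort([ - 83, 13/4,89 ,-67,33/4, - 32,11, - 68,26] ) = [- 83, - 68, - 67, - 32, 13/4,33/4,11 , 26,89 ] 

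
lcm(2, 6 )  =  6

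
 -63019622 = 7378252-70397874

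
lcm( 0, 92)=0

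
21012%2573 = 428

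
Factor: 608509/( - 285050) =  - 2^( - 1)*5^(  -  2) * 11^2*47^1*107^1*5701^( - 1) 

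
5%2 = 1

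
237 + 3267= 3504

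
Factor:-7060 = -2^2*5^1*353^1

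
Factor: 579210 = 2^1 * 3^1*5^1*43^1*449^1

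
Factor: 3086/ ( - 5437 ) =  - 2^1*1543^1*5437^( - 1 )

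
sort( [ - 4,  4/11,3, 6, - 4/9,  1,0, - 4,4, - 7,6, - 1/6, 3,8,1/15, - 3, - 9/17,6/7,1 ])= [ - 7, - 4, - 4,- 3, - 9/17,- 4/9, - 1/6 , 0,1/15,4/11,  6/7 , 1,  1 , 3,3, 4,6,6,8]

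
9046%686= 128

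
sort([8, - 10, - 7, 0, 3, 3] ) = [  -  10, - 7 , 0, 3, 3, 8]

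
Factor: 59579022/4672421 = 2^1*3^1*13^( - 1) * 19^1 * 359417^( -1)*522623^1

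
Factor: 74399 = 13^1*59^1*97^1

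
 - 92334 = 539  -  92873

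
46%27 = 19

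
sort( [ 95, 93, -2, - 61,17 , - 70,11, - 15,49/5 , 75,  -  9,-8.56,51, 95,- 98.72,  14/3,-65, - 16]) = [- 98.72 ,-70, -65, - 61,- 16 ,  -  15, -9,-8.56,  -  2,14/3 , 49/5, 11, 17, 51, 75,93,95,95]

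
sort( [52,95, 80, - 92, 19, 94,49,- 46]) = [ -92, - 46,19,49,52,80,94,95]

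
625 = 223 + 402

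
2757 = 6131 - 3374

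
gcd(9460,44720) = 860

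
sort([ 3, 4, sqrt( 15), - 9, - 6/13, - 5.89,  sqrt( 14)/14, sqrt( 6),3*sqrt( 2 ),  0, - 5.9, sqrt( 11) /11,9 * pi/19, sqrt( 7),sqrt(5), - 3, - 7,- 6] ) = [- 9, - 7,-6, - 5.9, - 5.89,-3, - 6/13 , 0,sqrt( 14) /14, sqrt( 11 ) /11, 9*pi/19, sqrt(5 ),sqrt( 6),  sqrt( 7), 3,  sqrt(15),4,3 * sqrt( 2 )]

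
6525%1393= 953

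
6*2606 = 15636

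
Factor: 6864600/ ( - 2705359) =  - 2^3*3^1*5^2*17^1*673^1 * 2705359^( - 1)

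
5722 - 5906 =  - 184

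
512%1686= 512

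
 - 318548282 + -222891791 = -541440073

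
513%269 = 244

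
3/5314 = 3/5314=0.00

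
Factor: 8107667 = 283^1*  28649^1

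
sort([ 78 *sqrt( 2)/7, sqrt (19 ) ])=[ sqrt(19),78 * sqrt(2) /7]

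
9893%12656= 9893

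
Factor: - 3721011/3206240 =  - 2^( - 5)*3^1*5^( - 1) * 7^2*17^1*29^( - 1)*691^( - 1)*1489^1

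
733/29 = 25+8/29= 25.28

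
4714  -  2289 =2425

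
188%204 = 188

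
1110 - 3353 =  - 2243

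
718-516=202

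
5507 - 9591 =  - 4084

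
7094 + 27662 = 34756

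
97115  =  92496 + 4619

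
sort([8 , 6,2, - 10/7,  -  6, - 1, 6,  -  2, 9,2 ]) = [ - 6, - 2, - 10/7, - 1,  2,2, 6, 6,8,  9 ]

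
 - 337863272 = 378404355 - 716267627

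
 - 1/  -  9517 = 1/9517 = 0.00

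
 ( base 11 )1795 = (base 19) 662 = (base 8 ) 4352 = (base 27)33e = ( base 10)2282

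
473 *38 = 17974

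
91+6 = 97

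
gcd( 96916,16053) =1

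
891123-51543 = 839580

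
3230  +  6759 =9989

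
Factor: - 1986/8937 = -2/9 = - 2^1 * 3^( - 2 )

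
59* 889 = 52451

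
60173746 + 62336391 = 122510137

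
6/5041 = 6/5041 = 0.00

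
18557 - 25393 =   -  6836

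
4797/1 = 4797= 4797.00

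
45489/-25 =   -  1820 + 11/25 = - 1819.56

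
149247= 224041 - 74794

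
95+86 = 181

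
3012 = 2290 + 722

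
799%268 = 263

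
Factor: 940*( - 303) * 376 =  - 2^5*3^1 * 5^1 * 47^2*101^1 = - 107092320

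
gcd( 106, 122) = 2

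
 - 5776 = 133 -5909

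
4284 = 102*42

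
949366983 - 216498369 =732868614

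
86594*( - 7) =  - 606158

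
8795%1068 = 251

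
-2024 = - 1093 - 931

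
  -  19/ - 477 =19/477= 0.04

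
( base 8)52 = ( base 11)39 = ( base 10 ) 42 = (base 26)1g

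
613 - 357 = 256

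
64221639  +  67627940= 131849579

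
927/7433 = 927/7433 = 0.12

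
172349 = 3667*47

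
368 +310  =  678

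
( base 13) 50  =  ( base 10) 65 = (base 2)1000001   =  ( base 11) 5a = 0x41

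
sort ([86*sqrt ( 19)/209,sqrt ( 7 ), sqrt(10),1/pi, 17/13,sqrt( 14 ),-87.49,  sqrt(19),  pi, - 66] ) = [ - 87.49,  -  66,1/pi,17/13, 86 * sqrt ( 19 ) /209,sqrt(7),pi,sqrt(10 ),sqrt ( 14 ),sqrt( 19 ) ] 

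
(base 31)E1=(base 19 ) 13H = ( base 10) 435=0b110110011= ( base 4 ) 12303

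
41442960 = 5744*7215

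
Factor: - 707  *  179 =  - 7^1*101^1*179^1 = - 126553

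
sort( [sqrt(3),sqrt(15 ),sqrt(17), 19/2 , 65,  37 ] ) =[sqrt( 3 ), sqrt(15),sqrt(17), 19/2, 37 , 65]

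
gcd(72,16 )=8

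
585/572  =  1 + 1/44 = 1.02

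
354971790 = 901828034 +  - 546856244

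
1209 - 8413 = -7204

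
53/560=53/560 = 0.09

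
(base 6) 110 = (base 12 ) 36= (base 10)42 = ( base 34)18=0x2A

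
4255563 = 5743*741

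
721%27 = 19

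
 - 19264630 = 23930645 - 43195275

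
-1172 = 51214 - 52386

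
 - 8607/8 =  - 8607/8 = - 1075.88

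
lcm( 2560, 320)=2560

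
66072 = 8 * 8259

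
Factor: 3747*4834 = 18112998 =2^1*3^1 * 1249^1*2417^1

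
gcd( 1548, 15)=3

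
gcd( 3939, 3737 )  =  101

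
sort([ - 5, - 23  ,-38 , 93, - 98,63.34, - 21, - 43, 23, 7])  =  [ - 98, - 43, - 38, - 23, - 21,-5,7, 23,63.34, 93]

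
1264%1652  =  1264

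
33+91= 124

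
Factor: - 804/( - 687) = 2^2*67^1*229^( - 1) = 268/229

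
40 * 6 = 240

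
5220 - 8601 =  - 3381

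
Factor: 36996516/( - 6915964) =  - 3^2*11^( - 1)*31^1  *33151^1*157181^( - 1)  =  - 9249129/1728991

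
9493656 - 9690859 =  - 197203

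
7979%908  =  715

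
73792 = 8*9224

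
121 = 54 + 67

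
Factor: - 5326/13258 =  - 7^( - 1)*947^( - 1 )*2663^1 = - 2663/6629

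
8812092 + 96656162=105468254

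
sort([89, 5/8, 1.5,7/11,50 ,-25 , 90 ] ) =[ - 25, 5/8, 7/11, 1.5, 50, 89,90 ]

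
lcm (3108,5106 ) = 71484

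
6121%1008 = 73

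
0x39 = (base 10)57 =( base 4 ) 321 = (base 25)27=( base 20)2H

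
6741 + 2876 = 9617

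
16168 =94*172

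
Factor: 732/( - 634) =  - 2^1*3^1*61^1 * 317^( - 1) = - 366/317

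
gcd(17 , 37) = 1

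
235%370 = 235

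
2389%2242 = 147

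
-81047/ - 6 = 13507 + 5/6 = 13507.83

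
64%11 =9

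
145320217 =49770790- -95549427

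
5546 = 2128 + 3418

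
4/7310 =2/3655 = 0.00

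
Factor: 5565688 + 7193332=12759020 =2^2 * 5^1*23^1*27737^1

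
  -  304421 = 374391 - 678812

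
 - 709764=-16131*44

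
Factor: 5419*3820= 20700580 = 2^2*5^1*191^1*5419^1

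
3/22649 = 3/22649 =0.00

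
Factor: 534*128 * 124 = 2^10*3^1*31^1*89^1  =  8475648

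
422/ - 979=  - 1 +557/979 = -0.43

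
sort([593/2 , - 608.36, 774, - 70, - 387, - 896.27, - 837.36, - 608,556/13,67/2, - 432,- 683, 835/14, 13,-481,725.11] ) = [ -896.27, - 837.36, - 683, - 608.36, - 608, - 481, - 432, - 387, - 70,13, 67/2,556/13,835/14, 593/2, 725.11,774]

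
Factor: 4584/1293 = 2^3 * 191^1* 431^ ( - 1) = 1528/431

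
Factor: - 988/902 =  - 2^1 * 11^(  -  1 ) * 13^1*19^1*41^( - 1 )= -  494/451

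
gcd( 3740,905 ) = 5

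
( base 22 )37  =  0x49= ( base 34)25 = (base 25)2n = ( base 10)73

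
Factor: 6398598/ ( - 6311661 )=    - 2^1*1066433^1*2103887^ ( - 1) =- 2132866/2103887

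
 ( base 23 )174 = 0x2B6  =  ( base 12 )49a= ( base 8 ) 1266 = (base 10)694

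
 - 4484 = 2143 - 6627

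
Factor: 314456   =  2^3*23^1*1709^1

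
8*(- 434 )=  -3472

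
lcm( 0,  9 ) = 0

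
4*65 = 260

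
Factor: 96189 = 3^1* 32063^1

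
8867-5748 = 3119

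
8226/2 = 4113 = 4113.00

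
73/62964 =73/62964 = 0.00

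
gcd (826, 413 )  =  413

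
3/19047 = 1/6349 = 0.00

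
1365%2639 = 1365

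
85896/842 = 42948/421  =  102.01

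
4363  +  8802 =13165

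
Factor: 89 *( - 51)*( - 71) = 322269 = 3^1*17^1 * 71^1*89^1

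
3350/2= 1675 = 1675.00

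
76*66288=5037888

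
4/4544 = 1/1136  =  0.00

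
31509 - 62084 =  - 30575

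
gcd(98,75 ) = 1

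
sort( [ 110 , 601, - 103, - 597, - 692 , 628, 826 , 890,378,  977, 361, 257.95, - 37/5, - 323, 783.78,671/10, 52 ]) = [ - 692, - 597, - 323,- 103, - 37/5,52,671/10,110,257.95,361, 378,601,628,783.78,826,890,977 ] 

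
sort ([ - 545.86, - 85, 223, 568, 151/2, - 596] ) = [ - 596, - 545.86,  -  85,151/2,223,568 ] 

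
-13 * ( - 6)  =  78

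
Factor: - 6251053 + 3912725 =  - 2338328 = -2^3*29^1*10079^1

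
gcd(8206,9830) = 2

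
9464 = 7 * 1352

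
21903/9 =2433 + 2/3 = 2433.67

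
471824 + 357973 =829797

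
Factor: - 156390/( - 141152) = 195/176= 2^(- 4 )*3^1*5^1*11^(- 1 )*13^1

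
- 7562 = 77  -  7639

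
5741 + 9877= 15618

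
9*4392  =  39528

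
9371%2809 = 944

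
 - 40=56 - 96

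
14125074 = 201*70274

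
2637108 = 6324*417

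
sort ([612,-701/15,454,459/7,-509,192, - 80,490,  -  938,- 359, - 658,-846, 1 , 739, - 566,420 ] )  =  [-938, - 846, -658,-566, - 509 , - 359 ,-80 , - 701/15,1, 459/7,192, 420,454,490 , 612,739]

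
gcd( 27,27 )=27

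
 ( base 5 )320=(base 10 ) 85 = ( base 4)1111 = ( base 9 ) 104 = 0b1010101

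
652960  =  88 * 7420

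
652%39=28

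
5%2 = 1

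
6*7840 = 47040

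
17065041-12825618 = 4239423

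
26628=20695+5933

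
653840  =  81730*8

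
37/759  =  37/759 = 0.05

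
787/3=787/3=262.33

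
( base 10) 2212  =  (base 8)4244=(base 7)6310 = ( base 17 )7b2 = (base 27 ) 30p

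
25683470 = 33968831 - 8285361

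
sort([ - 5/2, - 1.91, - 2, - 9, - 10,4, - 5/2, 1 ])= [ - 10,  -  9,-5/2 , - 5/2,-2, - 1.91,1, 4] 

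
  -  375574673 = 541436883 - 917011556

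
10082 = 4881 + 5201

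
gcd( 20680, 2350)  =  470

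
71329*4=285316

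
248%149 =99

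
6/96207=2/32069 = 0.00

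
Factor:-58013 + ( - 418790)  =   - 476803 = -476803^1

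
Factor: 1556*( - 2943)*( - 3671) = 2^2  *3^3*109^1*389^1 *3671^1 = 16810639668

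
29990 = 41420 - 11430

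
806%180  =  86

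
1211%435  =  341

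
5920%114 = 106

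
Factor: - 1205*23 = - 5^1 * 23^1*241^1 =-27715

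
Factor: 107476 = 2^2*97^1*277^1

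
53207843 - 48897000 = 4310843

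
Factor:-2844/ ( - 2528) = 2^(-3 ) * 3^2 = 9/8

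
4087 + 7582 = 11669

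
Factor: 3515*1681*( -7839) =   -  3^2 * 5^1*13^1*19^1*37^1*41^2 *67^1 = - 46318416885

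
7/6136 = 7/6136 = 0.00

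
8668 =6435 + 2233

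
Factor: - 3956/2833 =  - 2^2*23^1*43^1*2833^( - 1)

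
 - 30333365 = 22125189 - 52458554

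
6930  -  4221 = 2709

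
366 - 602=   -  236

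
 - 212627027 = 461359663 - 673986690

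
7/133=1/19= 0.05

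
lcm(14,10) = 70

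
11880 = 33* 360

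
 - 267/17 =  - 267/17=-15.71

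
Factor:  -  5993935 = -5^1*227^1*5281^1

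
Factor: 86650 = 2^1 * 5^2 * 1733^1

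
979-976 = 3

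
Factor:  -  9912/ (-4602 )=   2^2*7^1*13^(- 1)=   28/13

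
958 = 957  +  1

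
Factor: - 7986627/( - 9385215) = 3^2*5^( - 1) * 7^( - 2)*11^1*113^( - 2 )*26891^1 = 2662209/3128405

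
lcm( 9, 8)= 72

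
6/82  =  3/41 = 0.07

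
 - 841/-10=84+1/10 =84.10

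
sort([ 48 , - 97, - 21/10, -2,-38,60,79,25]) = [- 97, - 38, - 21/10  , - 2,25  ,  48, 60,79 ] 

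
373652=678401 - 304749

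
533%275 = 258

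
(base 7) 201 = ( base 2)1100011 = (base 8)143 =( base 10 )99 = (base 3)10200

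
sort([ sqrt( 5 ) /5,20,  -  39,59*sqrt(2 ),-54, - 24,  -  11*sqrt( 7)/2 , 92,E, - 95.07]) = [ - 95.07, - 54, - 39, - 24, - 11*sqrt( 7 ) /2,sqrt( 5 ) /5, E, 20 , 59*sqrt(2), 92]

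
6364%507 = 280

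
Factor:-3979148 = -2^2*29^1*34303^1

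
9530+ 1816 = 11346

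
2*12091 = 24182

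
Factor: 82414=2^1*89^1*463^1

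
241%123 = 118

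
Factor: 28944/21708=4/3=2^2*3^( - 1) 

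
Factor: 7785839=19^1*409781^1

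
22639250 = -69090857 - - 91730107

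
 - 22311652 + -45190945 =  - 67502597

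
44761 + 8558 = 53319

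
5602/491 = 11 +201/491  =  11.41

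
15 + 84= 99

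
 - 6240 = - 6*1040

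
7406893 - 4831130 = 2575763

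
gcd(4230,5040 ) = 90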